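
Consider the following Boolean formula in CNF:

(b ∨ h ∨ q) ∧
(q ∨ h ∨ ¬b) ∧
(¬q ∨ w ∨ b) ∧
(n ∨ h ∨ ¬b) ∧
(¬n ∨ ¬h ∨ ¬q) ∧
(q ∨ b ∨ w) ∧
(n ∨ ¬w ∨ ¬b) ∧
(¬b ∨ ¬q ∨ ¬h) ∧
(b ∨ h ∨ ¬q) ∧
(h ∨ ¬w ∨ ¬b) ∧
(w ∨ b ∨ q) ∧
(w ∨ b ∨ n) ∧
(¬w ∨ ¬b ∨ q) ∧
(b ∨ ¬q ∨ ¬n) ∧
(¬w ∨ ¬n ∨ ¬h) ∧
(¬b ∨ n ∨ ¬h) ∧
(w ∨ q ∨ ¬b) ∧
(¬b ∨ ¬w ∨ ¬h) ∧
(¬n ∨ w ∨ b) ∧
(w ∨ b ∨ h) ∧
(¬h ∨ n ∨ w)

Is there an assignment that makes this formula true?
Yes

Yes, the formula is satisfiable.

One satisfying assignment is: b=False, n=False, h=True, w=True, q=False

Verification: With this assignment, all 21 clauses evaluate to true.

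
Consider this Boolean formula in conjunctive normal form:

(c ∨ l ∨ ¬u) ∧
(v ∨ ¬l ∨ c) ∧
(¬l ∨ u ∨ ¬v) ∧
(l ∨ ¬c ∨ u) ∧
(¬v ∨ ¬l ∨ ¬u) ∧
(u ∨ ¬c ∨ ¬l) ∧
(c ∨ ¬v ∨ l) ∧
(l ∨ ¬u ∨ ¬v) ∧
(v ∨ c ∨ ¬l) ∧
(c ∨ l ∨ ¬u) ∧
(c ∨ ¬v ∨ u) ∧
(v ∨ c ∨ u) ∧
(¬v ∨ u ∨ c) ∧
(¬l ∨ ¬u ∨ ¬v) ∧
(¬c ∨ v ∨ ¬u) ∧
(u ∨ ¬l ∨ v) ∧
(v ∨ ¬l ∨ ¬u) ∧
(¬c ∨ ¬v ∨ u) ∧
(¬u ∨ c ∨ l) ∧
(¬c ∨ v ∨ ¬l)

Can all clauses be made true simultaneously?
No

No, the formula is not satisfiable.

No assignment of truth values to the variables can make all 20 clauses true simultaneously.

The formula is UNSAT (unsatisfiable).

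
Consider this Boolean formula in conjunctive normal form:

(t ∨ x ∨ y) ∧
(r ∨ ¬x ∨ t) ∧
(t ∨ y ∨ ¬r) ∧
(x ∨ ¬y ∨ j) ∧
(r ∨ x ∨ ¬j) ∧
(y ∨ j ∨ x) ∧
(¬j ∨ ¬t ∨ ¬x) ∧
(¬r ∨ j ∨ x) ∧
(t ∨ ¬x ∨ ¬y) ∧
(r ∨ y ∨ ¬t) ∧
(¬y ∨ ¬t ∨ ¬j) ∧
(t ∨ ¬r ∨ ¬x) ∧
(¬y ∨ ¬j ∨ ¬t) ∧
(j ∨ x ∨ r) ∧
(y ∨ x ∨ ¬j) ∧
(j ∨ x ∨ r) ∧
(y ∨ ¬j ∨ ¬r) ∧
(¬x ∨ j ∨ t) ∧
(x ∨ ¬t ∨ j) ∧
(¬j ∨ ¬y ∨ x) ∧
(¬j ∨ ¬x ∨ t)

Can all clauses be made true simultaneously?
Yes

Yes, the formula is satisfiable.

One satisfying assignment is: j=False, y=False, t=True, r=True, x=True

Verification: With this assignment, all 21 clauses evaluate to true.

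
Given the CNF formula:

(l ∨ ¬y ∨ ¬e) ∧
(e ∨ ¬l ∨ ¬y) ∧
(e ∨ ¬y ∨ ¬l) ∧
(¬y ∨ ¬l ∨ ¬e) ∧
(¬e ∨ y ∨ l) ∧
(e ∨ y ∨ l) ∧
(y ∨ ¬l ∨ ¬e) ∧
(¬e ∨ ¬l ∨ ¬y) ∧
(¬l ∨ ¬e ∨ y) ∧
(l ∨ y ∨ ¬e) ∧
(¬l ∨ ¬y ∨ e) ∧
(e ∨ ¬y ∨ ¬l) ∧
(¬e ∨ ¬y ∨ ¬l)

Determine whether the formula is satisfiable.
Yes

Yes, the formula is satisfiable.

One satisfying assignment is: e=False, l=False, y=True

Verification: With this assignment, all 13 clauses evaluate to true.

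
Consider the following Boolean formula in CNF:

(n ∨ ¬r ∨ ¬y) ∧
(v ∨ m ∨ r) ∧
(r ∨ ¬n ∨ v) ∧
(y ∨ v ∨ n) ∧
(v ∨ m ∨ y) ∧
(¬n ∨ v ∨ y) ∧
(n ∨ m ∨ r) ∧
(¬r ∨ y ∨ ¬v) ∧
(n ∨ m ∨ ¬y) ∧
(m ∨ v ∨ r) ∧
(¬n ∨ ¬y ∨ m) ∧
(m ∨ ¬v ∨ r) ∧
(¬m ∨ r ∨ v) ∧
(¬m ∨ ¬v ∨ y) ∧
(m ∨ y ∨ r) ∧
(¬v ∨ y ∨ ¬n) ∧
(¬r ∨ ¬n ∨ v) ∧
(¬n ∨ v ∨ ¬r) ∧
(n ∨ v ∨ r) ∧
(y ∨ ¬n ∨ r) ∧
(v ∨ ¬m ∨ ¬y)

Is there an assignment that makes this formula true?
Yes

Yes, the formula is satisfiable.

One satisfying assignment is: r=False, n=True, v=True, y=True, m=True

Verification: With this assignment, all 21 clauses evaluate to true.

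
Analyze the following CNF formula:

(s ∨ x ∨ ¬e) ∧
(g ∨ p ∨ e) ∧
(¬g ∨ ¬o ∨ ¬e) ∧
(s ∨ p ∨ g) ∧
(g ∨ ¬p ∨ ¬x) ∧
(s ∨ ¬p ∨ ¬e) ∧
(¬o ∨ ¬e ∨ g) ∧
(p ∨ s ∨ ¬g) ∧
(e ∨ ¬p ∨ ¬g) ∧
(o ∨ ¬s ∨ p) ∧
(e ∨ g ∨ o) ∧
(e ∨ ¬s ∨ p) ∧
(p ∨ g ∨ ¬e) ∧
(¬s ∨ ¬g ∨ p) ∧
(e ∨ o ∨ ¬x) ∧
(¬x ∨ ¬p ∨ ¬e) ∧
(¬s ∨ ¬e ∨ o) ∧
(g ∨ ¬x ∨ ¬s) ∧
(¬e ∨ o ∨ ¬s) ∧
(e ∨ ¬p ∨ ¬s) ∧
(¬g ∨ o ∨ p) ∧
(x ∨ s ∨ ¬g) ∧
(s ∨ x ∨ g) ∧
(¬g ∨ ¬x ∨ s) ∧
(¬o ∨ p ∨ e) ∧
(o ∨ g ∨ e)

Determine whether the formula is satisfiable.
No

No, the formula is not satisfiable.

No assignment of truth values to the variables can make all 26 clauses true simultaneously.

The formula is UNSAT (unsatisfiable).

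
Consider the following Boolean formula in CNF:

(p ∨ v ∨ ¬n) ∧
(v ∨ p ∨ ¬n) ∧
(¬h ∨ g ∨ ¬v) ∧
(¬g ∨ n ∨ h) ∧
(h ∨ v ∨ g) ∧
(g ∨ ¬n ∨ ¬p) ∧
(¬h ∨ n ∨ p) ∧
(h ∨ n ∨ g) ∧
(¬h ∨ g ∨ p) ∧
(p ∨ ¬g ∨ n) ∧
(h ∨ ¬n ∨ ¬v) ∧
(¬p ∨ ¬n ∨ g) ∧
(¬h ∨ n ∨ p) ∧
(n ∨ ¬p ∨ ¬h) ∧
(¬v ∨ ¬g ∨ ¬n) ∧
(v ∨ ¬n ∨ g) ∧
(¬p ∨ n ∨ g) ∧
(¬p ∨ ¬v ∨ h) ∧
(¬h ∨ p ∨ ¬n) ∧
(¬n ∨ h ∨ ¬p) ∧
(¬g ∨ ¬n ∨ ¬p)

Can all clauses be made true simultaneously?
No

No, the formula is not satisfiable.

No assignment of truth values to the variables can make all 21 clauses true simultaneously.

The formula is UNSAT (unsatisfiable).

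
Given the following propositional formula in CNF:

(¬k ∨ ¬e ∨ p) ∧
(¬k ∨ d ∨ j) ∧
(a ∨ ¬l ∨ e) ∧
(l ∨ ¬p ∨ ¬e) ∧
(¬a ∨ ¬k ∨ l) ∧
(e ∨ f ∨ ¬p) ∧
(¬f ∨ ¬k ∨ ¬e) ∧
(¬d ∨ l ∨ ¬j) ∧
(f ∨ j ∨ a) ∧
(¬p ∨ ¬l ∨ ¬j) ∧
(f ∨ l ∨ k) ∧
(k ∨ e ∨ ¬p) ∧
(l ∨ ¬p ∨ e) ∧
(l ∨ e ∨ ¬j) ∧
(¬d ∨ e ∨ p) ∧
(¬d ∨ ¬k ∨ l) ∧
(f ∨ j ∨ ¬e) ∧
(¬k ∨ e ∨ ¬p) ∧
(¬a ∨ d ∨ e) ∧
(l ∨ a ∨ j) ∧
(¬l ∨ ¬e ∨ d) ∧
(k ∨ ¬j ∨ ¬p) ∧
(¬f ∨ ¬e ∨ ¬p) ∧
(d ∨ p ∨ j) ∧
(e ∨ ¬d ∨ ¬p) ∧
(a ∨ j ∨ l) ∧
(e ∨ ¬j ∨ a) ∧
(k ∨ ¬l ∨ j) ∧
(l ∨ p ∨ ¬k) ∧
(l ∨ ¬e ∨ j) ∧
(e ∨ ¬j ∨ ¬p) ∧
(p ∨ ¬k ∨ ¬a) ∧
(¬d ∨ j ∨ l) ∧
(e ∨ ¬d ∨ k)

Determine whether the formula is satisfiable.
Yes

Yes, the formula is satisfiable.

One satisfying assignment is: p=False, e=True, j=True, a=False, l=False, d=False, f=True, k=False

Verification: With this assignment, all 34 clauses evaluate to true.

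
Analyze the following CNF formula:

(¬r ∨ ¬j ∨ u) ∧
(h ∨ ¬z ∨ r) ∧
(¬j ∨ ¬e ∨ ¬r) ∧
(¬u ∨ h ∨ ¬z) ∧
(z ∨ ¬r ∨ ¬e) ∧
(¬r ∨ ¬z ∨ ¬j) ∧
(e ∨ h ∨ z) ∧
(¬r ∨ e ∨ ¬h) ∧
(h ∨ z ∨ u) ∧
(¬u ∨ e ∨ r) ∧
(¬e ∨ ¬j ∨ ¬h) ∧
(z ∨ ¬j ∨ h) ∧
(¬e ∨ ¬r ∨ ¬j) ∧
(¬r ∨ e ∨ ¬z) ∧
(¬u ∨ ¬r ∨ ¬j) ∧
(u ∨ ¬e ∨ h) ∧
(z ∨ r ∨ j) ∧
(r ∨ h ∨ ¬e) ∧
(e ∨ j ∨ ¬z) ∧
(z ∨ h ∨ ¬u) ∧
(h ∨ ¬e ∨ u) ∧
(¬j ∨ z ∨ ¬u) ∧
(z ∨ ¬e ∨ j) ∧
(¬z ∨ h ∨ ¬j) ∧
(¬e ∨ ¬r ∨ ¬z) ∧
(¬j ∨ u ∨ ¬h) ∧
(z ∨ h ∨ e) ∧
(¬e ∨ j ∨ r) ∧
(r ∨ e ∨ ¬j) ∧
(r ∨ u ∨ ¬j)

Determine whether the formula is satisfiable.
No

No, the formula is not satisfiable.

No assignment of truth values to the variables can make all 30 clauses true simultaneously.

The formula is UNSAT (unsatisfiable).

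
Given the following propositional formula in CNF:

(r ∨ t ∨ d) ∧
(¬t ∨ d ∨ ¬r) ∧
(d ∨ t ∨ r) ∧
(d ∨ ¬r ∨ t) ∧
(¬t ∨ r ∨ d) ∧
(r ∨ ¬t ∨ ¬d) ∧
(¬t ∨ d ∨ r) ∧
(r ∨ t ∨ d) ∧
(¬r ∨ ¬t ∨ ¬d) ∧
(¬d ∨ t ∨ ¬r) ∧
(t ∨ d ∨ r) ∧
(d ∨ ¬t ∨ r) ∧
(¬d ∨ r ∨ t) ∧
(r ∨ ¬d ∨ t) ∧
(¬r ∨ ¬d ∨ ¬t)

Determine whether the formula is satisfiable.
No

No, the formula is not satisfiable.

No assignment of truth values to the variables can make all 15 clauses true simultaneously.

The formula is UNSAT (unsatisfiable).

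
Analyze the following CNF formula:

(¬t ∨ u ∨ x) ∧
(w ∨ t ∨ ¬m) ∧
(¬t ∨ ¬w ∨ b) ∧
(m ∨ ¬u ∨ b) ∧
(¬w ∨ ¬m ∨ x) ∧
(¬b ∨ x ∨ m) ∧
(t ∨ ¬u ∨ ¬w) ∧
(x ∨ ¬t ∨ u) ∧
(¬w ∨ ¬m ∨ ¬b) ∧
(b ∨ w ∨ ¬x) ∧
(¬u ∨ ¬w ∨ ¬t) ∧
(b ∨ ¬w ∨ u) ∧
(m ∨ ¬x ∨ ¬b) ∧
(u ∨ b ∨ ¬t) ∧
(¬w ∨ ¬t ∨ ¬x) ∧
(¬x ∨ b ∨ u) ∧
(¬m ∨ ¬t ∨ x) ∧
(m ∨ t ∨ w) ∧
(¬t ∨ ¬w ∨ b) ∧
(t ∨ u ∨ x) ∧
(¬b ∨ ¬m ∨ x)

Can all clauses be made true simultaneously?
Yes

Yes, the formula is satisfiable.

One satisfying assignment is: u=True, m=True, x=True, w=False, t=True, b=True

Verification: With this assignment, all 21 clauses evaluate to true.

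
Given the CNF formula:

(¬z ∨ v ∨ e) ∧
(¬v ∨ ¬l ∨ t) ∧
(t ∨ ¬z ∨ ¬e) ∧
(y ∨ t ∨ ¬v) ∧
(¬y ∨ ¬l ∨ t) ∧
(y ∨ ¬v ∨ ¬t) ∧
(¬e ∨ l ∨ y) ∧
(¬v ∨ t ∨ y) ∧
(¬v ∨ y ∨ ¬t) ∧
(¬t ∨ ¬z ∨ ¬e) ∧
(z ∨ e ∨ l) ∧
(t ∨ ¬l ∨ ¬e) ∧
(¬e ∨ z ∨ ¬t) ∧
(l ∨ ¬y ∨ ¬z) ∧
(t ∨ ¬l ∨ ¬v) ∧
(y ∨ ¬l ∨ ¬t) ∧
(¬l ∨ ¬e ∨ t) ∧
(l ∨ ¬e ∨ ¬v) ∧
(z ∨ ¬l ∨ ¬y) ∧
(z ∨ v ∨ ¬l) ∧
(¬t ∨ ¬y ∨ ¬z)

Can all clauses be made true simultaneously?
Yes

Yes, the formula is satisfiable.

One satisfying assignment is: l=False, z=False, v=False, t=False, e=True, y=True

Verification: With this assignment, all 21 clauses evaluate to true.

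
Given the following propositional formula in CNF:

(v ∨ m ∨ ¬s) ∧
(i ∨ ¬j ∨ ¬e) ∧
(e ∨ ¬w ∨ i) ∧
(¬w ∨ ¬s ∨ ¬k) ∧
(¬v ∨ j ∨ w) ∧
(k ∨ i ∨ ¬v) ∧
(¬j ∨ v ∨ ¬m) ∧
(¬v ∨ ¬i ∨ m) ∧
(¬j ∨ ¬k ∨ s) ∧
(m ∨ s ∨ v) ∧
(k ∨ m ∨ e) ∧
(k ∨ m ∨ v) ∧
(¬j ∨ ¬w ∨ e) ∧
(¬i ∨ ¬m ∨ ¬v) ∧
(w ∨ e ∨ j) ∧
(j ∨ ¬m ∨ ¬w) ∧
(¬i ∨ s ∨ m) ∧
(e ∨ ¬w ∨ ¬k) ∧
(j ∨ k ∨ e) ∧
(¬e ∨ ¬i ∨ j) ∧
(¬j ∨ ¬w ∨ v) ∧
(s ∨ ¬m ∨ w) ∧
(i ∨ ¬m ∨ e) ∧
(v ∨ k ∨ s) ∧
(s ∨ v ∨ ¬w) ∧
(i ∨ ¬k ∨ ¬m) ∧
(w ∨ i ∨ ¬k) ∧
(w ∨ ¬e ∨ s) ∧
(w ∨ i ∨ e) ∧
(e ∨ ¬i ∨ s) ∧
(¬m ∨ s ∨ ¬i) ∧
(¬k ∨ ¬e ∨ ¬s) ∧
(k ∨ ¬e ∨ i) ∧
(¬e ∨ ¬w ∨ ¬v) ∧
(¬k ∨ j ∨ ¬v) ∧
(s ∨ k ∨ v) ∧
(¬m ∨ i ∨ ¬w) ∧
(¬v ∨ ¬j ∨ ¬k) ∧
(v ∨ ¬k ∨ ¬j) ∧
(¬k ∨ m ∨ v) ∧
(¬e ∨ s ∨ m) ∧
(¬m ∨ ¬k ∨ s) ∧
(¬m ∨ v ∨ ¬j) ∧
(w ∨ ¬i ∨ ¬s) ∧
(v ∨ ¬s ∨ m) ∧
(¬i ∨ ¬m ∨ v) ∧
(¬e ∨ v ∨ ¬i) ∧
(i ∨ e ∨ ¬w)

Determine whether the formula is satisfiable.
No

No, the formula is not satisfiable.

No assignment of truth values to the variables can make all 48 clauses true simultaneously.

The formula is UNSAT (unsatisfiable).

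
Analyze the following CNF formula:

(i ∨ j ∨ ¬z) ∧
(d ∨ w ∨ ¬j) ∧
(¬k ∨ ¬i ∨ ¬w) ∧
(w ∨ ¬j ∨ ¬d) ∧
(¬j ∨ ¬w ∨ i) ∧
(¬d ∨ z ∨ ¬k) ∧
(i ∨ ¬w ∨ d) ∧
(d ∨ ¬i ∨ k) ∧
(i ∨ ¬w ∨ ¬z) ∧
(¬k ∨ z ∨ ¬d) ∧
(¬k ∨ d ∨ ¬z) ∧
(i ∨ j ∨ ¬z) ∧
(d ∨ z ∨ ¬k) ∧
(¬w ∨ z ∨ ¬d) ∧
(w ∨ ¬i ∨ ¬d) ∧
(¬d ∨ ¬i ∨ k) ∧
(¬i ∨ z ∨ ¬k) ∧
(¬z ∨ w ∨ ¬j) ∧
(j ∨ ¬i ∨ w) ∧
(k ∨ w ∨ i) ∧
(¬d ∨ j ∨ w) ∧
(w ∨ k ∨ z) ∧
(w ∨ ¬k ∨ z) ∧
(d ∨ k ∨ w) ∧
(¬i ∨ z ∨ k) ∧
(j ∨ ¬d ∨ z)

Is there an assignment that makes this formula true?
No

No, the formula is not satisfiable.

No assignment of truth values to the variables can make all 26 clauses true simultaneously.

The formula is UNSAT (unsatisfiable).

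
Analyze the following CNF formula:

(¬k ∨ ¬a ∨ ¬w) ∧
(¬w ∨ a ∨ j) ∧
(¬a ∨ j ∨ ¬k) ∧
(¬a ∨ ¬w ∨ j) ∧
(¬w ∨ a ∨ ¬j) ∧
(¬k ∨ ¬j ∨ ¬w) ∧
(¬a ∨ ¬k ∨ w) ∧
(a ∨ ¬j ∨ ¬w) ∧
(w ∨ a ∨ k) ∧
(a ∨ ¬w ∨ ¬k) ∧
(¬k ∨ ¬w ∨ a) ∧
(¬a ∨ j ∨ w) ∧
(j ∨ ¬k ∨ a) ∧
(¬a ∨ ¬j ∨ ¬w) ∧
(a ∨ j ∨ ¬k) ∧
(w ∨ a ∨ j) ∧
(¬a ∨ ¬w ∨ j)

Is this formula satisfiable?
Yes

Yes, the formula is satisfiable.

One satisfying assignment is: j=True, a=False, w=False, k=True

Verification: With this assignment, all 17 clauses evaluate to true.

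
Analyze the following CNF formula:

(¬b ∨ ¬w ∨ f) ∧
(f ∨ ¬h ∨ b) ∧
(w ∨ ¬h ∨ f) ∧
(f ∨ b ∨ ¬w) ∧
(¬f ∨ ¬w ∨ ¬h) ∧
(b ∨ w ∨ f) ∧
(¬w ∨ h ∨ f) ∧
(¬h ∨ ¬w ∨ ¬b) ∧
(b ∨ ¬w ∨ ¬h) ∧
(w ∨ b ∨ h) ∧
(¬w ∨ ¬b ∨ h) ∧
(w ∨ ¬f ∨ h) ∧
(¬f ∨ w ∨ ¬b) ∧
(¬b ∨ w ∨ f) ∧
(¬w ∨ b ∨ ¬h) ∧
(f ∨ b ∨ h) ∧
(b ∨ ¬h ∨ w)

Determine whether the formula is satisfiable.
Yes

Yes, the formula is satisfiable.

One satisfying assignment is: f=True, w=True, h=False, b=False

Verification: With this assignment, all 17 clauses evaluate to true.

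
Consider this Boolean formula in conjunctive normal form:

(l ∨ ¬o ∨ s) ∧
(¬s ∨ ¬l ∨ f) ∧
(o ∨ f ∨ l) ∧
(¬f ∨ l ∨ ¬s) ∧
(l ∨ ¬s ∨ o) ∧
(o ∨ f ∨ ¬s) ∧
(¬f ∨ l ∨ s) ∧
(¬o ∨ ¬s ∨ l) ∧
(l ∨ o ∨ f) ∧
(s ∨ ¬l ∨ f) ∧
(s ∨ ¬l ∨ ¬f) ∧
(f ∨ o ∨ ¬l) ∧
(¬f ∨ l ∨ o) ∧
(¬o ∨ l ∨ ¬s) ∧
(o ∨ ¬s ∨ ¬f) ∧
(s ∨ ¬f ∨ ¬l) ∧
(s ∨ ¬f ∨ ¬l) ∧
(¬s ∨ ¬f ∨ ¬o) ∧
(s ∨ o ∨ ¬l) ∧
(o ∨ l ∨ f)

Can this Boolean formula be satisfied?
No

No, the formula is not satisfiable.

No assignment of truth values to the variables can make all 20 clauses true simultaneously.

The formula is UNSAT (unsatisfiable).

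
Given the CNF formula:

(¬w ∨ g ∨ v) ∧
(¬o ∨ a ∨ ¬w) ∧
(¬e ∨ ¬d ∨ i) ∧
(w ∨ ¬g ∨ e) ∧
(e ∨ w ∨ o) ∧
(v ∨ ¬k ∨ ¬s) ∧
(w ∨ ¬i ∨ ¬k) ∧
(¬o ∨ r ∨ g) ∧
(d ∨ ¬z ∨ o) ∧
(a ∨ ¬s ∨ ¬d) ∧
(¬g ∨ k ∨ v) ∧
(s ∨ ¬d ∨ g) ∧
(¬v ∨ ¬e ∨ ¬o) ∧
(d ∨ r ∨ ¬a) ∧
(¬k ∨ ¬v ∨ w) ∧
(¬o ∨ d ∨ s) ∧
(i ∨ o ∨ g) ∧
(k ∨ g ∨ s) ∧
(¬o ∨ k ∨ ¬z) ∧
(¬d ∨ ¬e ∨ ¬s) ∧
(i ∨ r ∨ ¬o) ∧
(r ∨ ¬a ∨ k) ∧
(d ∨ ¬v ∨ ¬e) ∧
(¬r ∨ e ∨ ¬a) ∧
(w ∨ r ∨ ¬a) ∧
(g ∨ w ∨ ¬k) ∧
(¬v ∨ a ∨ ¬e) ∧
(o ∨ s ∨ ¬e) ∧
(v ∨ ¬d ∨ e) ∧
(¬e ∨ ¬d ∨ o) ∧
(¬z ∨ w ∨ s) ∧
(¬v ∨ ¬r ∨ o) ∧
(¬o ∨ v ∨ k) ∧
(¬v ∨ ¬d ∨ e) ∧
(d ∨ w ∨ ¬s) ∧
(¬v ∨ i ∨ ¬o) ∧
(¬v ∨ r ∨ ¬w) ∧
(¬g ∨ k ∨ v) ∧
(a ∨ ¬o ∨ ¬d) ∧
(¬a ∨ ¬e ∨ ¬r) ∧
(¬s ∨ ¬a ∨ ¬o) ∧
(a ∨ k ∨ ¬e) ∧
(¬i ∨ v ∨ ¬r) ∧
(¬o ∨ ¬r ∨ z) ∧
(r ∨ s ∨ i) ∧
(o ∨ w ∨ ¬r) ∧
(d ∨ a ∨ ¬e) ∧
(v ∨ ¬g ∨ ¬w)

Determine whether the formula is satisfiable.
No

No, the formula is not satisfiable.

No assignment of truth values to the variables can make all 48 clauses true simultaneously.

The formula is UNSAT (unsatisfiable).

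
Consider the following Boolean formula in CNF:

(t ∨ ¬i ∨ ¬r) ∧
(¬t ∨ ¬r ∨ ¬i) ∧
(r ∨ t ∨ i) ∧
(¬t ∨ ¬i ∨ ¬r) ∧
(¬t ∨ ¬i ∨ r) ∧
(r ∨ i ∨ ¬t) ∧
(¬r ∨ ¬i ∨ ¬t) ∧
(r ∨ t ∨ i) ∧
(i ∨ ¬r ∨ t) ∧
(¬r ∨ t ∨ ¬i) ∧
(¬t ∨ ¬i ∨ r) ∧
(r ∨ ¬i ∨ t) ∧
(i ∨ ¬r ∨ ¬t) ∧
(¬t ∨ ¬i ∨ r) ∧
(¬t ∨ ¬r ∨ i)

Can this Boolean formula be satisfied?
No

No, the formula is not satisfiable.

No assignment of truth values to the variables can make all 15 clauses true simultaneously.

The formula is UNSAT (unsatisfiable).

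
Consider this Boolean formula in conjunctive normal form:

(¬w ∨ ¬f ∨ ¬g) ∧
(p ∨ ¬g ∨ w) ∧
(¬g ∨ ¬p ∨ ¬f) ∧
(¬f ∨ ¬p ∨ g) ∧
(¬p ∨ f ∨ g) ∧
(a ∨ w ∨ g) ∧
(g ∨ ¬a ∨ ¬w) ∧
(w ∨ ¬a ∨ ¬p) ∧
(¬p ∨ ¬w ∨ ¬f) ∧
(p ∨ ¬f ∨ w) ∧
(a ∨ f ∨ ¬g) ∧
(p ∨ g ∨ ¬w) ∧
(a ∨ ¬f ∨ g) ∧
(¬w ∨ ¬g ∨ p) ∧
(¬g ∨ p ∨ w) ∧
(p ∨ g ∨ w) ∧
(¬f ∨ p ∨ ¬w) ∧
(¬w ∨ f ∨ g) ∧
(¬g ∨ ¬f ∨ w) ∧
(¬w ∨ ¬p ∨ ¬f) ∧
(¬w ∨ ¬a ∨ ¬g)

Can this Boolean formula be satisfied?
No

No, the formula is not satisfiable.

No assignment of truth values to the variables can make all 21 clauses true simultaneously.

The formula is UNSAT (unsatisfiable).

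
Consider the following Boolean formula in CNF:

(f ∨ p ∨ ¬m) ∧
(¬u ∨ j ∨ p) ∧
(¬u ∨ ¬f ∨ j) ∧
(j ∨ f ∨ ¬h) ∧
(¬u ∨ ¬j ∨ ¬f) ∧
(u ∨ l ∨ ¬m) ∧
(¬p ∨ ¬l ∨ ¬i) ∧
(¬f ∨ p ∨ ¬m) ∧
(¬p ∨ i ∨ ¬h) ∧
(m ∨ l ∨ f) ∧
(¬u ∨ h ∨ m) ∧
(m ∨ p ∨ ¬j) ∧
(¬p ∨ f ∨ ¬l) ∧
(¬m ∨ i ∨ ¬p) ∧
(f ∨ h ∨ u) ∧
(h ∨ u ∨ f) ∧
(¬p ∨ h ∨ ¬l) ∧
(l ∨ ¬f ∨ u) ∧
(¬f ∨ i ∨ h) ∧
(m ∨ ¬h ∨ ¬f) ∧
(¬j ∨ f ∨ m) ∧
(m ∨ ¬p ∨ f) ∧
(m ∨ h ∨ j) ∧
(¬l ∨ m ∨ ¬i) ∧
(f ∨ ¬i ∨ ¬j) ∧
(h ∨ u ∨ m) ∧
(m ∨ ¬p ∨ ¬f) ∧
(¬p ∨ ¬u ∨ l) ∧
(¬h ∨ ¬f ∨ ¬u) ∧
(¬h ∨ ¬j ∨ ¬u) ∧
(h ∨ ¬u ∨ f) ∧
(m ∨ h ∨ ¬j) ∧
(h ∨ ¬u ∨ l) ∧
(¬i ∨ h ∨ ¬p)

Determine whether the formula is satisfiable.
No

No, the formula is not satisfiable.

No assignment of truth values to the variables can make all 34 clauses true simultaneously.

The formula is UNSAT (unsatisfiable).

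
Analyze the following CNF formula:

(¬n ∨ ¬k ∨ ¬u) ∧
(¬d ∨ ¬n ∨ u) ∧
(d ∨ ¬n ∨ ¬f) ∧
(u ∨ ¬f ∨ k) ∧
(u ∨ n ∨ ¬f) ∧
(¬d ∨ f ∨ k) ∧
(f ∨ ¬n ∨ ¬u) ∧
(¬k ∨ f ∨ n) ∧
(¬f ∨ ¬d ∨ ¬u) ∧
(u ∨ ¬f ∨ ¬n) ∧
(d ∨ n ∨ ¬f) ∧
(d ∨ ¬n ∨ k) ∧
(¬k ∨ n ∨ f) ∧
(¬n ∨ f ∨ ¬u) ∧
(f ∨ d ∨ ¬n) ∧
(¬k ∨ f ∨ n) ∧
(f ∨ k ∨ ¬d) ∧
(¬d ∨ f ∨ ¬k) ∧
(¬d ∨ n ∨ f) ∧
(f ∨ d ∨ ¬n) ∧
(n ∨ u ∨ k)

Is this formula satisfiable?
Yes

Yes, the formula is satisfiable.

One satisfying assignment is: d=False, u=True, k=False, f=False, n=False

Verification: With this assignment, all 21 clauses evaluate to true.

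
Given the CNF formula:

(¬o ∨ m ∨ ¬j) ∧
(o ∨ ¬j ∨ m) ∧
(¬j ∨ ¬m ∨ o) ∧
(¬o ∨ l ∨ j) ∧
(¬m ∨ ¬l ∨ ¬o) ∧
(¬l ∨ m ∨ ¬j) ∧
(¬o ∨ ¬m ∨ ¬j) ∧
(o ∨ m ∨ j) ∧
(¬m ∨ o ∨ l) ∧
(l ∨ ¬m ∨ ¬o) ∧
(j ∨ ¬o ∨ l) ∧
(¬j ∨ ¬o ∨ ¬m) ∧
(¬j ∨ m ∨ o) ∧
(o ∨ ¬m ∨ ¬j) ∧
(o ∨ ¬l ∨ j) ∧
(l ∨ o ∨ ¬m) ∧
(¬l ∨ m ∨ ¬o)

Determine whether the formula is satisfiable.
No

No, the formula is not satisfiable.

No assignment of truth values to the variables can make all 17 clauses true simultaneously.

The formula is UNSAT (unsatisfiable).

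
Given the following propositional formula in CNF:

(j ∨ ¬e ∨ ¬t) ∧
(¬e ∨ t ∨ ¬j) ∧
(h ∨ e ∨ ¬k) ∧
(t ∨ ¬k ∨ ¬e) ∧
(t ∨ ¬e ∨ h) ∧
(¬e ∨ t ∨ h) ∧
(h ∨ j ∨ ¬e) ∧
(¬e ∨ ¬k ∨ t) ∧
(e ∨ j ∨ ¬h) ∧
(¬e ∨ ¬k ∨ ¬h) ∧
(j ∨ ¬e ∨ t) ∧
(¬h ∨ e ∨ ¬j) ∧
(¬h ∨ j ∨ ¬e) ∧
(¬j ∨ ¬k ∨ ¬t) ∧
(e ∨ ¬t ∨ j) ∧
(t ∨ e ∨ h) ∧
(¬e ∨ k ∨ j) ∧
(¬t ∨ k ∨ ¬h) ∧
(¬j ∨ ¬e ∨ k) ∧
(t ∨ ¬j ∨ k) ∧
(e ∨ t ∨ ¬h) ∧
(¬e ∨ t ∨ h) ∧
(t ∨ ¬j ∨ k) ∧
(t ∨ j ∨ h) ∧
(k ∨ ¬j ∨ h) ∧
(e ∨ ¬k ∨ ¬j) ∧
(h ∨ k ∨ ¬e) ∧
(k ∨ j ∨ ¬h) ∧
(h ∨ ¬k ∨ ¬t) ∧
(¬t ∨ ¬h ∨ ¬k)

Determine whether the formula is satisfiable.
No

No, the formula is not satisfiable.

No assignment of truth values to the variables can make all 30 clauses true simultaneously.

The formula is UNSAT (unsatisfiable).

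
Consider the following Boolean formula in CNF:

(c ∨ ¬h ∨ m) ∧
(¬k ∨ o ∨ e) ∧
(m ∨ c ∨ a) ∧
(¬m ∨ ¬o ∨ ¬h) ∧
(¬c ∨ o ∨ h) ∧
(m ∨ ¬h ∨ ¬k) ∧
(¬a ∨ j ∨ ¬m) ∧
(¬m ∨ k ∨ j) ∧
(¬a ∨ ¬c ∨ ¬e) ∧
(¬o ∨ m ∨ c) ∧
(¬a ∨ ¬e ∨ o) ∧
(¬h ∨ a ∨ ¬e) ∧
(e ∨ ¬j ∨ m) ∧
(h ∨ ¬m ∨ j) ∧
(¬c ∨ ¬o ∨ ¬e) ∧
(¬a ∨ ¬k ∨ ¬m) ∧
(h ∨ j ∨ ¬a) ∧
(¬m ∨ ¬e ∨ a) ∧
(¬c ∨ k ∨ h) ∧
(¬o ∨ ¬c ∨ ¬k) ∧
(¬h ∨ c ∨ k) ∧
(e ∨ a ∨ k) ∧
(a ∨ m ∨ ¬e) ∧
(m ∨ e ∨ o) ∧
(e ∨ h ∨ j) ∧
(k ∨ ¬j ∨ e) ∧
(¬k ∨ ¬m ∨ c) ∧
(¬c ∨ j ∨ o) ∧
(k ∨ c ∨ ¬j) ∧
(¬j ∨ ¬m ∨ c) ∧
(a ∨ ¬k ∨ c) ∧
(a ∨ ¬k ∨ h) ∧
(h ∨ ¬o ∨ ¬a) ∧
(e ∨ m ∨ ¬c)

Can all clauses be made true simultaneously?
No

No, the formula is not satisfiable.

No assignment of truth values to the variables can make all 34 clauses true simultaneously.

The formula is UNSAT (unsatisfiable).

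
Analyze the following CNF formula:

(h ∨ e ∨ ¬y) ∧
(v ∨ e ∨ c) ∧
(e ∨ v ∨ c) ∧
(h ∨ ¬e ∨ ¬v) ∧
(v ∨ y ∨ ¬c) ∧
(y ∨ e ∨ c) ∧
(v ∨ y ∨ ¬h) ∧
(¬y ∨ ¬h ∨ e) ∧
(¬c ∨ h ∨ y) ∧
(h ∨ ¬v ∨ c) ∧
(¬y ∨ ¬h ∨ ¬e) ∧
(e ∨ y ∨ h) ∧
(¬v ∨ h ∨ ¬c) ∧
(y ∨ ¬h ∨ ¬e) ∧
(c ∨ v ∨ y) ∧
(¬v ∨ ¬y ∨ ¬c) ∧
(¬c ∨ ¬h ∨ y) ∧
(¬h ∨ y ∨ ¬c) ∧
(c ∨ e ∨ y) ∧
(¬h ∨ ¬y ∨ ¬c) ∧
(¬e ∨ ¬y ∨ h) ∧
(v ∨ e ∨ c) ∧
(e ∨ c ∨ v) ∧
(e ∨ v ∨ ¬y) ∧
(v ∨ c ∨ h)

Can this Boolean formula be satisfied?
No

No, the formula is not satisfiable.

No assignment of truth values to the variables can make all 25 clauses true simultaneously.

The formula is UNSAT (unsatisfiable).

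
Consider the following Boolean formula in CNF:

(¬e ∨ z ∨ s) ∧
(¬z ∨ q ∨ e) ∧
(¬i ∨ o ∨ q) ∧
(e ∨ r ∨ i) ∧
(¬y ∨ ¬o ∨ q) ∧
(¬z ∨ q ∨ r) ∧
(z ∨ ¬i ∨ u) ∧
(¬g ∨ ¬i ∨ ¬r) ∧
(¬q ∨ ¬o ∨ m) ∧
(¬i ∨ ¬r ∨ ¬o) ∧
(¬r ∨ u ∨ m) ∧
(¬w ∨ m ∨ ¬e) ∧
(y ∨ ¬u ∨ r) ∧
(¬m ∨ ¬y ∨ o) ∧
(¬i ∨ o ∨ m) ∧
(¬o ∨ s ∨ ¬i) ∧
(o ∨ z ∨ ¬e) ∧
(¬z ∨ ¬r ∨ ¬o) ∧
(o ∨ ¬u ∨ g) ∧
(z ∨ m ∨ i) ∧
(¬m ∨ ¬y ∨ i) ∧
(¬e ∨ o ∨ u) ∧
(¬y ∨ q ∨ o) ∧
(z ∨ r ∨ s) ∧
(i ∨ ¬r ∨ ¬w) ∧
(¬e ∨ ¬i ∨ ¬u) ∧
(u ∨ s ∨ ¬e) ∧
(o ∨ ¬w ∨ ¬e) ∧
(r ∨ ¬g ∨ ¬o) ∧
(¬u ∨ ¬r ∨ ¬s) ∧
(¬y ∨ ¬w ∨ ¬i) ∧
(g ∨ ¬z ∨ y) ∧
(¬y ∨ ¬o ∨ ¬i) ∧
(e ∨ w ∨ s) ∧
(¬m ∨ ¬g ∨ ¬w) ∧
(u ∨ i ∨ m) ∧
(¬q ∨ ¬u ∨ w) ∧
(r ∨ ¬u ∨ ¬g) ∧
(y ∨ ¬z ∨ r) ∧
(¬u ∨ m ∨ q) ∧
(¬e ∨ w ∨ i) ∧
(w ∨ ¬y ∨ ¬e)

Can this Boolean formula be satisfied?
Yes

Yes, the formula is satisfiable.

One satisfying assignment is: o=False, y=False, r=True, z=False, q=False, m=True, i=False, u=False, s=True, e=False, g=False, w=False

Verification: With this assignment, all 42 clauses evaluate to true.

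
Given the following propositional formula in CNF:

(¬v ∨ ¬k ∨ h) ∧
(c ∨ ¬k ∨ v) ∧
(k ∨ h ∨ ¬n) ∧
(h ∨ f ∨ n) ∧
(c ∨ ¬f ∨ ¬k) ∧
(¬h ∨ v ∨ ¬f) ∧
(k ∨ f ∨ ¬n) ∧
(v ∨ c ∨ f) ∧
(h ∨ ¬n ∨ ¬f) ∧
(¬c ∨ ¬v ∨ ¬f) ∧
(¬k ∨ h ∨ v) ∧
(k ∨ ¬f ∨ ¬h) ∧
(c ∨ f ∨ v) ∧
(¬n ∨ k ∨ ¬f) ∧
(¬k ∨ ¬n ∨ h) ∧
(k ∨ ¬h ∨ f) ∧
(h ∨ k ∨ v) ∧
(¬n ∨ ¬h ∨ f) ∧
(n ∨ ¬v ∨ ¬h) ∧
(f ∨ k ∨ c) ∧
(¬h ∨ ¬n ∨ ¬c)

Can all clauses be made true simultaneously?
Yes

Yes, the formula is satisfiable.

One satisfying assignment is: f=False, c=True, v=False, n=False, k=True, h=True

Verification: With this assignment, all 21 clauses evaluate to true.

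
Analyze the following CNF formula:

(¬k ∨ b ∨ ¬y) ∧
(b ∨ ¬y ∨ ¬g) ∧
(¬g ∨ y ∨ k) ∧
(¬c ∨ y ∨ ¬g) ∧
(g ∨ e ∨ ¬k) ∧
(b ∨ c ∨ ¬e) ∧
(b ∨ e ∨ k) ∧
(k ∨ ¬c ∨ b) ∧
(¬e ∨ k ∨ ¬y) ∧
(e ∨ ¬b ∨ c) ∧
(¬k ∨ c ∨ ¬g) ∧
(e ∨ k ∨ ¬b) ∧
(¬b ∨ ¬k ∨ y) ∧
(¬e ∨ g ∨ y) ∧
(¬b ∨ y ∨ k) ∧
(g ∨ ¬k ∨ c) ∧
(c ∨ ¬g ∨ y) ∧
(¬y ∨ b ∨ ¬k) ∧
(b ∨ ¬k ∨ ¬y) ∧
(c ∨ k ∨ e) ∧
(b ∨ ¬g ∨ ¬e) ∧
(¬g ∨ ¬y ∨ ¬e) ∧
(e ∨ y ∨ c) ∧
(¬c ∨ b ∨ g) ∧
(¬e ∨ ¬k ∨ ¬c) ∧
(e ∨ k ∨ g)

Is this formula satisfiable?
Yes

Yes, the formula is satisfiable.

One satisfying assignment is: b=True, k=True, g=True, e=False, y=True, c=True

Verification: With this assignment, all 26 clauses evaluate to true.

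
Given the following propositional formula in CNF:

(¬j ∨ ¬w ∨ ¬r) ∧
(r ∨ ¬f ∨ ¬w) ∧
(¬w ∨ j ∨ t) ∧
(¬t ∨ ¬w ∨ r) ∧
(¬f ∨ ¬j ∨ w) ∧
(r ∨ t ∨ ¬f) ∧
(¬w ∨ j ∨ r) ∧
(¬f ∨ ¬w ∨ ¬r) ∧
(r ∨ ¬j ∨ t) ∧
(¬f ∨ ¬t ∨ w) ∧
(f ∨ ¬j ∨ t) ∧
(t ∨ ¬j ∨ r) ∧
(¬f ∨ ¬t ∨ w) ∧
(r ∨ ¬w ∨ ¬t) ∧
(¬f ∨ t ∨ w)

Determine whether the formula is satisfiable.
Yes

Yes, the formula is satisfiable.

One satisfying assignment is: f=False, w=False, t=False, r=False, j=False

Verification: With this assignment, all 15 clauses evaluate to true.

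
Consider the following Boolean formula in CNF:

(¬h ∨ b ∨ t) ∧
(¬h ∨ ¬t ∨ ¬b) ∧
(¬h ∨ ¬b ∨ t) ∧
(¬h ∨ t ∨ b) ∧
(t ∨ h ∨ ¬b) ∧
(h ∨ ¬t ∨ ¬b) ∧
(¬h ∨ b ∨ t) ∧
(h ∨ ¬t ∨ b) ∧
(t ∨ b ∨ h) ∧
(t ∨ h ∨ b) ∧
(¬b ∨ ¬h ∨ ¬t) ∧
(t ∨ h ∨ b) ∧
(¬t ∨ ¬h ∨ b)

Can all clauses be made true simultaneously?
No

No, the formula is not satisfiable.

No assignment of truth values to the variables can make all 13 clauses true simultaneously.

The formula is UNSAT (unsatisfiable).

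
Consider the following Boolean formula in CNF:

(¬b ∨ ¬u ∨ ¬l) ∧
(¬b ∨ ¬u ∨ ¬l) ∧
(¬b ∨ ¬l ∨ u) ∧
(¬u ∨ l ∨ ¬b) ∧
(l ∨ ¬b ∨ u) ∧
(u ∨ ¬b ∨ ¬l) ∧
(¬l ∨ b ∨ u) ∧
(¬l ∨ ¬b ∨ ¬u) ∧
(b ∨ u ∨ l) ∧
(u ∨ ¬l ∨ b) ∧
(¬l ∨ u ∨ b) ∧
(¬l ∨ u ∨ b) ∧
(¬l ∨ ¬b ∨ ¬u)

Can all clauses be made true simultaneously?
Yes

Yes, the formula is satisfiable.

One satisfying assignment is: u=True, b=False, l=False

Verification: With this assignment, all 13 clauses evaluate to true.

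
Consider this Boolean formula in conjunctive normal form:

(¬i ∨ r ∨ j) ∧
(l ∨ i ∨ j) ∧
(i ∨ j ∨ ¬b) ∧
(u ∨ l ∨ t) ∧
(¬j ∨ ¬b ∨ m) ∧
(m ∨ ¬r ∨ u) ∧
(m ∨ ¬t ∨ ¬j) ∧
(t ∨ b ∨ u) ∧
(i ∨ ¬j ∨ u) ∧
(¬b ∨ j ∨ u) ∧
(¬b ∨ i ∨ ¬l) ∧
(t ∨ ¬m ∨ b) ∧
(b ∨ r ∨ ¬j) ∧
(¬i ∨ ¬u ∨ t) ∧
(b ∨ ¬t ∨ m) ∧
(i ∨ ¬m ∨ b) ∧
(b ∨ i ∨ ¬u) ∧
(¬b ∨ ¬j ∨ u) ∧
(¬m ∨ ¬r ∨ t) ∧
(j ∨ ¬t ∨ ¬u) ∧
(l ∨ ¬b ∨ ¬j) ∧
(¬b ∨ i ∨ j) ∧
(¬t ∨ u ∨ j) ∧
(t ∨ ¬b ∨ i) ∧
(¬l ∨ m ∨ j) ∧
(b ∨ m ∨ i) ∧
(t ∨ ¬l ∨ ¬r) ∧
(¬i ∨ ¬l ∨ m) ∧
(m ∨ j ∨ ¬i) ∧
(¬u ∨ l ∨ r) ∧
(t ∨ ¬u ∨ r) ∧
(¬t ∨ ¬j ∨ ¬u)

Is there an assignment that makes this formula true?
Yes

Yes, the formula is satisfiable.

One satisfying assignment is: u=False, t=True, i=True, r=True, j=True, l=False, m=True, b=False

Verification: With this assignment, all 32 clauses evaluate to true.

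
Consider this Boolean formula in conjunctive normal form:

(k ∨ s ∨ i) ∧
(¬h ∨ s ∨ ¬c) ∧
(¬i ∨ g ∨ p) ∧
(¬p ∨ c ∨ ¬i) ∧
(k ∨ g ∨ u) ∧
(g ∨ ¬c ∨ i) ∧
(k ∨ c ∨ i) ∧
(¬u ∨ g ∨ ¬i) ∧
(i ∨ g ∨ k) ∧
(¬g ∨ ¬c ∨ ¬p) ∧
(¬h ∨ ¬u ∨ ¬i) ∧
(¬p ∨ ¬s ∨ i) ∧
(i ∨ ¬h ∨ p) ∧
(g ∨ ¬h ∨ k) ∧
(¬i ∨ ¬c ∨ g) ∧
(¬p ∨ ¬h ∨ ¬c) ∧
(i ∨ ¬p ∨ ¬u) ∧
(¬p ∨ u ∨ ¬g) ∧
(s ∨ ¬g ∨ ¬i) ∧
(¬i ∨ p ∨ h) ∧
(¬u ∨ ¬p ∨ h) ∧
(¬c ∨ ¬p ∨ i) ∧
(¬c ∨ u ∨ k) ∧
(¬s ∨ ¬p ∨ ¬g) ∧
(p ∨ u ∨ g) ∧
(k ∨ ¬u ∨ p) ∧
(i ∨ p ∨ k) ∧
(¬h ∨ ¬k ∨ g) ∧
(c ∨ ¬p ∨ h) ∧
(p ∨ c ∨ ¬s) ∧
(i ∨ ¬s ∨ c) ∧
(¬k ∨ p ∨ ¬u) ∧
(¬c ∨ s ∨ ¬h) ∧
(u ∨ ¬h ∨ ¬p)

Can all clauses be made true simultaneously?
Yes

Yes, the formula is satisfiable.

One satisfying assignment is: u=False, p=False, s=False, h=False, i=False, c=False, k=True, g=True

Verification: With this assignment, all 34 clauses evaluate to true.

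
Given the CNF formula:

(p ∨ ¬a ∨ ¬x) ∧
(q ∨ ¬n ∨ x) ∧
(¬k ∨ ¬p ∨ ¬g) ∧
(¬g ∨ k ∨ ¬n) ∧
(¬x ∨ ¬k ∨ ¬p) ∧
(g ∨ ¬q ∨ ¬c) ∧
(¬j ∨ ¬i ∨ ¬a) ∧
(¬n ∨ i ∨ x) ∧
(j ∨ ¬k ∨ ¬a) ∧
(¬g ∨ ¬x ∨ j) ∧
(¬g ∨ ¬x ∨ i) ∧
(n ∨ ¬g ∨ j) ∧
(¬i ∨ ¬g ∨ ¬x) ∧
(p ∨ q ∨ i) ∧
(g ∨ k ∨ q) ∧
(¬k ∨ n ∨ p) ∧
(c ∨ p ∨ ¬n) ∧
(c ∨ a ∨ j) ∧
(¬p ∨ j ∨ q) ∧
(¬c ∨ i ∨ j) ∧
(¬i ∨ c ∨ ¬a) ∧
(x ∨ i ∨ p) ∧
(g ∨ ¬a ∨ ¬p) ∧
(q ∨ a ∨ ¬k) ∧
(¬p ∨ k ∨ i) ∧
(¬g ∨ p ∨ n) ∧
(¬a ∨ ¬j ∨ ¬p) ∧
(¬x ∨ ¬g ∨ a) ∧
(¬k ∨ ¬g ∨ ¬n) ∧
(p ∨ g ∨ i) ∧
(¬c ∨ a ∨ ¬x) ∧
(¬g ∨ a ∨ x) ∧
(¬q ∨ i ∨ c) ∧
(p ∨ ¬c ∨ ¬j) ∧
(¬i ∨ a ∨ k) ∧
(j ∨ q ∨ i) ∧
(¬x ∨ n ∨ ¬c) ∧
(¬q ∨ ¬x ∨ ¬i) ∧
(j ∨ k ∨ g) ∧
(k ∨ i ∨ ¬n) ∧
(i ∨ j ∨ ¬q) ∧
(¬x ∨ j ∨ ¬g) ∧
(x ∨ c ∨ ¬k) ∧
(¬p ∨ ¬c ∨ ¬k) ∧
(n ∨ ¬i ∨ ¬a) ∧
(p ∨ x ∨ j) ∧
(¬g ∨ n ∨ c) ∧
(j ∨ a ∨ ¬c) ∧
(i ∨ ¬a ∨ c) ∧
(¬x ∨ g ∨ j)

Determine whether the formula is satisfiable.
No

No, the formula is not satisfiable.

No assignment of truth values to the variables can make all 50 clauses true simultaneously.

The formula is UNSAT (unsatisfiable).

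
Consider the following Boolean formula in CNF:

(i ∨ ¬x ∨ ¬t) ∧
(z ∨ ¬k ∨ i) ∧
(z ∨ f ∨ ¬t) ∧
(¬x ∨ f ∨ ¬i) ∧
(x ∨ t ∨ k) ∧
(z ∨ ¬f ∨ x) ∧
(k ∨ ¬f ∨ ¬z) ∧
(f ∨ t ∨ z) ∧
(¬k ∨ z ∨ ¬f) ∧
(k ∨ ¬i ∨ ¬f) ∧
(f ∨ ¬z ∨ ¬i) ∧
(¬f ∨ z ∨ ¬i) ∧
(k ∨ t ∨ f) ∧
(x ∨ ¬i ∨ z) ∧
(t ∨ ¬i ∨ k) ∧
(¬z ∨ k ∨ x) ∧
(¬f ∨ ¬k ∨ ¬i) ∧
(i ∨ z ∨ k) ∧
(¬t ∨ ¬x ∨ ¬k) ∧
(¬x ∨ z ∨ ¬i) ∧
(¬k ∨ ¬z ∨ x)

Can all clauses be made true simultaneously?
Yes

Yes, the formula is satisfiable.

One satisfying assignment is: k=True, f=False, z=True, t=False, i=False, x=True

Verification: With this assignment, all 21 clauses evaluate to true.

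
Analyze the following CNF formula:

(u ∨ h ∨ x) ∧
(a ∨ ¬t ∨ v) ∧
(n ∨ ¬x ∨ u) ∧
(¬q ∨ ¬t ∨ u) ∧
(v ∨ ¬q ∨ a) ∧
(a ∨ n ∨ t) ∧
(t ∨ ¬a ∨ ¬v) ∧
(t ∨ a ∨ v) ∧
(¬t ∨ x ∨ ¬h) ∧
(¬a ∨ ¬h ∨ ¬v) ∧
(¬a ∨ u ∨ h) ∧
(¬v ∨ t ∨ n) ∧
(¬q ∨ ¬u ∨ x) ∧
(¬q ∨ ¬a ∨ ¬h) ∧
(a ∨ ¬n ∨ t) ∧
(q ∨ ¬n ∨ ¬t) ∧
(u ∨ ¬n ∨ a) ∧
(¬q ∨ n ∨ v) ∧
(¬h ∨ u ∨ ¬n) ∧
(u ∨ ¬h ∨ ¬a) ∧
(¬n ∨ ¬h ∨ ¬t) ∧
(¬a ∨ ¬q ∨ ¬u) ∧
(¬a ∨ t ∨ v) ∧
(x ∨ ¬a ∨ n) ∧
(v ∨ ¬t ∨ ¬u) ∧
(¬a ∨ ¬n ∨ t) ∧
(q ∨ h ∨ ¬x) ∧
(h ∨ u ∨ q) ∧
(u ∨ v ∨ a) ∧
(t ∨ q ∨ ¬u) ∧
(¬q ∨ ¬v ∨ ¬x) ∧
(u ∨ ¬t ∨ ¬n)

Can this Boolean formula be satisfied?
Yes

Yes, the formula is satisfiable.

One satisfying assignment is: x=True, q=False, a=False, h=True, n=False, t=True, v=True, u=True

Verification: With this assignment, all 32 clauses evaluate to true.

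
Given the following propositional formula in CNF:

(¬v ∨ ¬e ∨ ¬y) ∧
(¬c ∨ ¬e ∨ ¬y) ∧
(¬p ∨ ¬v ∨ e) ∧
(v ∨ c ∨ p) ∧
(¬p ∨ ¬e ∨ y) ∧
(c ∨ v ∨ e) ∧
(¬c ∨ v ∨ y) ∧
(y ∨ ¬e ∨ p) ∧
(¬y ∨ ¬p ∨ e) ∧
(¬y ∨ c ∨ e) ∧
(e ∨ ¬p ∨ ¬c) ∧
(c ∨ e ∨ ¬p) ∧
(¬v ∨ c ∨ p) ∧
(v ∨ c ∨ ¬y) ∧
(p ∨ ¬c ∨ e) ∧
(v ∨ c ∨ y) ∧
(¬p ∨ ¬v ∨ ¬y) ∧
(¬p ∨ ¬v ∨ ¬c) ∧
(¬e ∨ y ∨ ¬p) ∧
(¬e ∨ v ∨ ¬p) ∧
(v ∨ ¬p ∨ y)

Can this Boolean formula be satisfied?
No

No, the formula is not satisfiable.

No assignment of truth values to the variables can make all 21 clauses true simultaneously.

The formula is UNSAT (unsatisfiable).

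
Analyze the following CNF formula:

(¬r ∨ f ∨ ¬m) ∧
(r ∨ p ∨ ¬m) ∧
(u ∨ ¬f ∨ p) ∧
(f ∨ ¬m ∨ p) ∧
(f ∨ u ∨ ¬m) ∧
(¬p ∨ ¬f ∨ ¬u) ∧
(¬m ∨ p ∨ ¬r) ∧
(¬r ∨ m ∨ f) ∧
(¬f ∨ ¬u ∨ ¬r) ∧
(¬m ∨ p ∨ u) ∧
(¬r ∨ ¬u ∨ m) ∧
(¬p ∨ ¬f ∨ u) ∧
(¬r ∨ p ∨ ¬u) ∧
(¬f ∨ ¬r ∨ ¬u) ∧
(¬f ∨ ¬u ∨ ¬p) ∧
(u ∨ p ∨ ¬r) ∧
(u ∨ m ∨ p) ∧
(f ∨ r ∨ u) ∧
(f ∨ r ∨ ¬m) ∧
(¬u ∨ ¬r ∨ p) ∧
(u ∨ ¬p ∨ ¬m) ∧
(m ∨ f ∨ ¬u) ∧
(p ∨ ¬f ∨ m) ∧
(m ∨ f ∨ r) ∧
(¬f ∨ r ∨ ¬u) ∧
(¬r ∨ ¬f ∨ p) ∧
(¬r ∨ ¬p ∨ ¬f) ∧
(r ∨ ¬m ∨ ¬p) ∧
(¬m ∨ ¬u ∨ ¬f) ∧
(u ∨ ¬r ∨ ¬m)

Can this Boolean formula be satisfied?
No

No, the formula is not satisfiable.

No assignment of truth values to the variables can make all 30 clauses true simultaneously.

The formula is UNSAT (unsatisfiable).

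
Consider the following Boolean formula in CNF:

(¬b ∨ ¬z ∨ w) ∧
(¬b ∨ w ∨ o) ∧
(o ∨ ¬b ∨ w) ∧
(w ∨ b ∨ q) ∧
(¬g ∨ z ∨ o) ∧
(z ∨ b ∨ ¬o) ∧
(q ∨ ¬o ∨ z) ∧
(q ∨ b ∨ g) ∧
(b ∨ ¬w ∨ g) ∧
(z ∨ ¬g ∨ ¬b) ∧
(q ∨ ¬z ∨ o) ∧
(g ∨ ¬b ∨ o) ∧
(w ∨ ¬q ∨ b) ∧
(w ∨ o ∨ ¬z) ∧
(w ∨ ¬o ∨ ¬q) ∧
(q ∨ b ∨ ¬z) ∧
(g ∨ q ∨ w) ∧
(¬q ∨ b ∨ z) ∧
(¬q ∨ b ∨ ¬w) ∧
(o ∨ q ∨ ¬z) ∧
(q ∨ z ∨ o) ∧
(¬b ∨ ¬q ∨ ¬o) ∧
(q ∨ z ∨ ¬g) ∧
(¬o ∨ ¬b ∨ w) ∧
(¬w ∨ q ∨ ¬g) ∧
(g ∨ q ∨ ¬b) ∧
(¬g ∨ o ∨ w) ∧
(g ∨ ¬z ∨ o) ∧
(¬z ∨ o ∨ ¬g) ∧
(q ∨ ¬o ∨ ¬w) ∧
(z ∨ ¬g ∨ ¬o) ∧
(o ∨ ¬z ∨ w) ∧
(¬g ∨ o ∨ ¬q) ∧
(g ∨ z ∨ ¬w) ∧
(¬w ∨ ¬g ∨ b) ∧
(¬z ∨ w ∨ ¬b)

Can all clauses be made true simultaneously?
No

No, the formula is not satisfiable.

No assignment of truth values to the variables can make all 36 clauses true simultaneously.

The formula is UNSAT (unsatisfiable).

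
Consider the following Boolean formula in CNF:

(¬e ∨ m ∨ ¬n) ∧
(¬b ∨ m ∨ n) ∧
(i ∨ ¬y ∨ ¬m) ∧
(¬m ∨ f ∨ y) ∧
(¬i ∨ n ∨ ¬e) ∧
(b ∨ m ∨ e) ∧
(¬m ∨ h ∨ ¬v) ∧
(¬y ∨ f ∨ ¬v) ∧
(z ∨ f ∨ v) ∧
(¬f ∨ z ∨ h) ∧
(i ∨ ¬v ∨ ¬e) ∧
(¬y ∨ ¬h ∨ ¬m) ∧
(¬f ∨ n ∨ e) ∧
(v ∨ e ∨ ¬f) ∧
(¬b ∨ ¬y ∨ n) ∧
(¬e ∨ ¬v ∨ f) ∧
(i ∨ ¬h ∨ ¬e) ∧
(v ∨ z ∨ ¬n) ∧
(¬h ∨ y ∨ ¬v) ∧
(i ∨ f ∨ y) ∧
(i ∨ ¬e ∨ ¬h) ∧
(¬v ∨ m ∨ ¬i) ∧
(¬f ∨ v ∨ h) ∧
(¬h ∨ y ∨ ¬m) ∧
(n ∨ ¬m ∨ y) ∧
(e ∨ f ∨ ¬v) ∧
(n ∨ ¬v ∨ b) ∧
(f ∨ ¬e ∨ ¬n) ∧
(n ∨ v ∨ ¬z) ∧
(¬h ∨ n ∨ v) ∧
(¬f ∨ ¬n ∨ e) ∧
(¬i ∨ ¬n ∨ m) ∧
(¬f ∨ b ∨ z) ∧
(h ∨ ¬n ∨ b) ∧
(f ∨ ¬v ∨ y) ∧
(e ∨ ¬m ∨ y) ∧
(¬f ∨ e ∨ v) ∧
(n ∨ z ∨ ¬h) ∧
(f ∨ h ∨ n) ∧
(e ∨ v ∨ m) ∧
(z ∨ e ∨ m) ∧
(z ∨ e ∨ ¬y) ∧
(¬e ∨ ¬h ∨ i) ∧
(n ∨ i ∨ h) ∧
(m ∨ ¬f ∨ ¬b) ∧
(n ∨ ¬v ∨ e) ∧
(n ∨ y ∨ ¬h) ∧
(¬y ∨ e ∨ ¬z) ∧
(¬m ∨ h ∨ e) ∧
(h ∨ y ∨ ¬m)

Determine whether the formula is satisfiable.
No

No, the formula is not satisfiable.

No assignment of truth values to the variables can make all 50 clauses true simultaneously.

The formula is UNSAT (unsatisfiable).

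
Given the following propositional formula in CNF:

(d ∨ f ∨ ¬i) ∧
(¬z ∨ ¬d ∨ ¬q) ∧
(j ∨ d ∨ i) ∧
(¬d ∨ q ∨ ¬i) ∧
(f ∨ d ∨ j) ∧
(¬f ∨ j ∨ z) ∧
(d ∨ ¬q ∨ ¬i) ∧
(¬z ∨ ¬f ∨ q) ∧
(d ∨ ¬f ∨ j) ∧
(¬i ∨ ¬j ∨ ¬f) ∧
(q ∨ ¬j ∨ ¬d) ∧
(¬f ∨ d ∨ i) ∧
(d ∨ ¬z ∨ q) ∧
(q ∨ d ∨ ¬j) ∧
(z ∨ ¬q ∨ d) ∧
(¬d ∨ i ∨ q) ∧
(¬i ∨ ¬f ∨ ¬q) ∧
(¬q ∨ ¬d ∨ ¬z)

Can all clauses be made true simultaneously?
Yes

Yes, the formula is satisfiable.

One satisfying assignment is: j=False, i=False, q=True, z=False, d=True, f=False

Verification: With this assignment, all 18 clauses evaluate to true.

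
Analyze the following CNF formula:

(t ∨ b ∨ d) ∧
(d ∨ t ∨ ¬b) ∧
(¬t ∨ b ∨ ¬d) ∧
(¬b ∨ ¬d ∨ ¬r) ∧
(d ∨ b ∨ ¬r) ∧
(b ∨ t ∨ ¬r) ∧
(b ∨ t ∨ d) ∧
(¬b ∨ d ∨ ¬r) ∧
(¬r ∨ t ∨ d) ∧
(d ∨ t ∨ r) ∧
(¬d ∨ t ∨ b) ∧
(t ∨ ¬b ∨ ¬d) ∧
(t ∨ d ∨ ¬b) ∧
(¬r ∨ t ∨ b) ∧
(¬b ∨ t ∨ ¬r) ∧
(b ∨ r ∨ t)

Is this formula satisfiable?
Yes

Yes, the formula is satisfiable.

One satisfying assignment is: r=False, d=False, t=True, b=False

Verification: With this assignment, all 16 clauses evaluate to true.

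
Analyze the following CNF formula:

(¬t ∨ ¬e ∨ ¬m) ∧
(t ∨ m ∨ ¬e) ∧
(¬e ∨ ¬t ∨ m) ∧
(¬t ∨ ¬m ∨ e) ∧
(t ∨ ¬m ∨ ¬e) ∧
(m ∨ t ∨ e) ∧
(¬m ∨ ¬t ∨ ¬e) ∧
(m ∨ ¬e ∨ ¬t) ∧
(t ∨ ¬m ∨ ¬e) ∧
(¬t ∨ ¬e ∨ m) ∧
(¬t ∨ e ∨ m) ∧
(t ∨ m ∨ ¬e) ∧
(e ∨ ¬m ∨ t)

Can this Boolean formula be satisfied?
No

No, the formula is not satisfiable.

No assignment of truth values to the variables can make all 13 clauses true simultaneously.

The formula is UNSAT (unsatisfiable).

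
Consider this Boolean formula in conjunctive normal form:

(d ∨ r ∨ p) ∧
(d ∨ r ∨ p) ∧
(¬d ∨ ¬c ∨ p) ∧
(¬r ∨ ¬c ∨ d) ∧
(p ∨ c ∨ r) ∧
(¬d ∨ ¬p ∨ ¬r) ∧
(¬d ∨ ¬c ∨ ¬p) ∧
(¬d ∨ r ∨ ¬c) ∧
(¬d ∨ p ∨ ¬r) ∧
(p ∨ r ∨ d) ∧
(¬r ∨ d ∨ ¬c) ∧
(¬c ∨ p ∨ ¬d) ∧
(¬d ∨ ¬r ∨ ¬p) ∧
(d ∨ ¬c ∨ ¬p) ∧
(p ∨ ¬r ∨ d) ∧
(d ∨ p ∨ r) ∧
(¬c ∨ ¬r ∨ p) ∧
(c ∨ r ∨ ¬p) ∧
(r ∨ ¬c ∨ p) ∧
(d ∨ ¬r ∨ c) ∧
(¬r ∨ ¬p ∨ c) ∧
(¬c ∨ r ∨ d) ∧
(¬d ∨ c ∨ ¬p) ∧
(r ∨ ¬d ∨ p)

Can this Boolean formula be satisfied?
No

No, the formula is not satisfiable.

No assignment of truth values to the variables can make all 24 clauses true simultaneously.

The formula is UNSAT (unsatisfiable).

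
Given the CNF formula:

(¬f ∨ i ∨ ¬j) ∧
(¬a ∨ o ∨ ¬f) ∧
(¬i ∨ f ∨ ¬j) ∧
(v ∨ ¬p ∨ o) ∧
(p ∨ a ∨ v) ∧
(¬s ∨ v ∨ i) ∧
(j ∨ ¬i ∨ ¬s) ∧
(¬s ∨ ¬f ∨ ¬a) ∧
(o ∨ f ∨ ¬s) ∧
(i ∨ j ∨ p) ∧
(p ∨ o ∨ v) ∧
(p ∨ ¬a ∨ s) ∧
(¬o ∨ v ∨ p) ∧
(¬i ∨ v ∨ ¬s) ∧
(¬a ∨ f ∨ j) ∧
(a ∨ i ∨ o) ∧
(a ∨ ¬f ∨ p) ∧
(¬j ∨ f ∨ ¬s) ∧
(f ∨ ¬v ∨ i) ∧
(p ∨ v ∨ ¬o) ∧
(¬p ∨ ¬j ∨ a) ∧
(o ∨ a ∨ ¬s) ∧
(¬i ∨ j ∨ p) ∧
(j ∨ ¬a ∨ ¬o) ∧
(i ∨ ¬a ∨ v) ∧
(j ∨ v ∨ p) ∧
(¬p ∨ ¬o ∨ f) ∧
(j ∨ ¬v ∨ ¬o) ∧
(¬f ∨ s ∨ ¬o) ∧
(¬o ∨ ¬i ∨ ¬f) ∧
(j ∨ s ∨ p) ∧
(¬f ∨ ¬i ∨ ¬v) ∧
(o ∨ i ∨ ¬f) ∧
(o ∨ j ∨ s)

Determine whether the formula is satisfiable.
No

No, the formula is not satisfiable.

No assignment of truth values to the variables can make all 34 clauses true simultaneously.

The formula is UNSAT (unsatisfiable).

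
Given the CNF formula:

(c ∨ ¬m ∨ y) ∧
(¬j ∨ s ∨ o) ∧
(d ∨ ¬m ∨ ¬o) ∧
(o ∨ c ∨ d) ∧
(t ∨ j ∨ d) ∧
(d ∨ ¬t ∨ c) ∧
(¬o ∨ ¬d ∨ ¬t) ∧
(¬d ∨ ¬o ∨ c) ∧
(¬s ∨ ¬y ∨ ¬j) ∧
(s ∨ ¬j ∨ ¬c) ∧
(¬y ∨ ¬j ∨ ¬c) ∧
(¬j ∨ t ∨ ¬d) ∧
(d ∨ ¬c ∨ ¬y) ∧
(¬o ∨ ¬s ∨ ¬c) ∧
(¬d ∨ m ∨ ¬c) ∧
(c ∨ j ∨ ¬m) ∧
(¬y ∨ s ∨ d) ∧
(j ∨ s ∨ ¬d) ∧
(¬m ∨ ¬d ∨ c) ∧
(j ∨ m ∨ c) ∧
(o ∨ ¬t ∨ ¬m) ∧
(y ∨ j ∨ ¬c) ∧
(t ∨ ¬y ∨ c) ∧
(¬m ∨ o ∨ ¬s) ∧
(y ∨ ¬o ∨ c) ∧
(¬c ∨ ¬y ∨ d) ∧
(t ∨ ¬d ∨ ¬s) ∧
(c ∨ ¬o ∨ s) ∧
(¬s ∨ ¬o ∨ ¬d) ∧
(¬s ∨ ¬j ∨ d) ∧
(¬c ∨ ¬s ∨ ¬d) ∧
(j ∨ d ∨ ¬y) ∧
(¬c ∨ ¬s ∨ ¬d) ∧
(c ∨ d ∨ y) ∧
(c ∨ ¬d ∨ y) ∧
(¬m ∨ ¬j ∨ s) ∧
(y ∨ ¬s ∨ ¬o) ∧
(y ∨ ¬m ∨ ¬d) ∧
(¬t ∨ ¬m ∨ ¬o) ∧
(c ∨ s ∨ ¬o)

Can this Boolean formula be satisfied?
No

No, the formula is not satisfiable.

No assignment of truth values to the variables can make all 40 clauses true simultaneously.

The formula is UNSAT (unsatisfiable).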